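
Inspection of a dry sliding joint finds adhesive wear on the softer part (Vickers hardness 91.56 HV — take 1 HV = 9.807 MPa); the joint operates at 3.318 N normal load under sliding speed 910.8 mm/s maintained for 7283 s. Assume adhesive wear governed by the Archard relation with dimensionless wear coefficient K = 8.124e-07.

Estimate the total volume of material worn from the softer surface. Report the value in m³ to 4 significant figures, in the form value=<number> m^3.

value=1.991e-11 m^3

The algebra keeps full float precision; the intermediates are printed rounded; one last rounding, at four significant figures.
Convert: Sliding speed v = 910.8 mm/s = 0.9108 m/s. Distance covered L = v·t = 0.9108 m/s × 7283 s = 6633 m.
Convert: Hardness H = 91.56 HV × 9.807 MPa/HV = 897.9 MPa = 8.979e+08 Pa.
As SI base values: W = 3.318 N, H = 8.979e+08 Pa, K = 8.124e-07.
Archard volume V = K·W·L/H = 8.124e-07 · 3.318 · 6633 / 8.979e+08 = 1.991e-11 m³.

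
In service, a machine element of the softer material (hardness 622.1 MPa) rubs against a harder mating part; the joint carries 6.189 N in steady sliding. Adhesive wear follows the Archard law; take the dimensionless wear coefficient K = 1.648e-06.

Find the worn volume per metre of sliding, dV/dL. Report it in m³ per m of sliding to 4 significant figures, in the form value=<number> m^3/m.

value=1.640e-14 m^3/m

Intermediate values appear rounded; every step maintains exact precision — a single final rounding, at 4 significant digits.
Hardness H = 622.1 MPa = 6.221e+08 Pa.
Working in SI base units: W = 6.189 N, H = 6.221e+08 Pa, K = 1.648e-06.
Rate of wear dV/dL = K·W/H, per unit distance: 1.648e-06 · 6.189 / 6.221e+08 = 1.640e-14 m³/m.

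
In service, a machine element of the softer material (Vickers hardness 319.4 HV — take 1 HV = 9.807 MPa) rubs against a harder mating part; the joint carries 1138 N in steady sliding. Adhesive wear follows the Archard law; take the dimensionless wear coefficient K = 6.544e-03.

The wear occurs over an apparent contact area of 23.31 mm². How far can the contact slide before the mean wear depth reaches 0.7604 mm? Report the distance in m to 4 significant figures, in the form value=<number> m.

All working math keeps full precision — intermediates are printed rounded, and rounded just once, at 4 significant digits.
Hardness H = 319.4 HV × 9.807 MPa/HV = 3132 MPa = 3.132e+09 Pa.
Contact area A = 23.31 mm² = 2.331e-05 m².
Depth limit h_lim = 0.7604 mm = 7.604e-04 m.
Collected in SI base units: W = 1138 N, H = 3.132e+09 Pa, K = 6.544e-03.
At the depth limit, V_lim = h_lim·A = 7.604e-04 · 2.331e-05 = 1.772e-08 m³.
Thus life L = V_lim·H/(K·W) = 1.772e-08 · 3.132e+09 / (6.544e-03 · 1138) = 7.455 m.

value=7.455 m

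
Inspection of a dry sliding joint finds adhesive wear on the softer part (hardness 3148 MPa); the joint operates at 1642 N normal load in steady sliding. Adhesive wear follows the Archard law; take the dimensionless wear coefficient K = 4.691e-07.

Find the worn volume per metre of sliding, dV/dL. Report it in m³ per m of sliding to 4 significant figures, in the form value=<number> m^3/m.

All working math runs at exact precision — quoted intermediates are rounded. Rounded just once: 4 significant digits.
Hardness H = 3148 MPa = 3.148e+09 Pa.
In SI base units: W = 1642 N, H = 3.148e+09 Pa, K = 4.691e-07.
Volumetric rate dV/dL = K·W/H — distance-free: 4.691e-07 · 1642 / 3.148e+09 = 2.447e-13 m³/m.

value=2.447e-13 m^3/m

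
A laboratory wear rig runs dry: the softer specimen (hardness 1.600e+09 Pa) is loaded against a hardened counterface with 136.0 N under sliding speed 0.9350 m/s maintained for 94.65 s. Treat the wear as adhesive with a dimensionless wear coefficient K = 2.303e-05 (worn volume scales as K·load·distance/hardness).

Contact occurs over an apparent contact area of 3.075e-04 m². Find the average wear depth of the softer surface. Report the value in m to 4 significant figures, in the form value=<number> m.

value=5.634e-07 m

Intermediates are displayed rounded — the computation holds full precision; one last rounding, at 4 significant digits.
Convert: Total distance L = v·t = 0.9350 m/s × 94.65 s = 88.50 m.
Collected in SI base units: W = 136.0 N, H = 1.600e+09 Pa, K = 2.303e-05.
By Archard's law, V = K·W·L/H = 2.303e-05 · 136.0 · 88.50 / 1.600e+09 = 1.732e-10 m³.
Mean depth h = V/A = 1.732e-10 / 3.075e-04 = 5.634e-07 m.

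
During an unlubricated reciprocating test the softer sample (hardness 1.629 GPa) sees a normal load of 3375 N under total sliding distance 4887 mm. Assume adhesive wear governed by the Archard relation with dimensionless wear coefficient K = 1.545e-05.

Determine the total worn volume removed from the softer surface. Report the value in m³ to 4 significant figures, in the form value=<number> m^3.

value=1.564e-10 m^3

Each operation maintains exact precision; intermediates are printed rounded. Rounded just once, at 4 significant figures.
The distance L = 4887 mm = 4.887 m.
Hardness H = 1.629 GPa = 1.629e+09 Pa.
Expressed in SI base units: W = 3375 N, H = 1.629e+09 Pa, K = 1.545e-05.
The Archard volume V = K·W·L/H = 1.545e-05 · 3375 · 4.887 / 1.629e+09 = 1.564e-10 m³.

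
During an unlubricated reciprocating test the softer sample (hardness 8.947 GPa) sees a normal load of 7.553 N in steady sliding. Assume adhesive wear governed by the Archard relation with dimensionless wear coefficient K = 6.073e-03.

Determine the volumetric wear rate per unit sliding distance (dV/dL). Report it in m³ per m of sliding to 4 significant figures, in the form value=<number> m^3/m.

Shown intermediates are rounded. The computation runs at exact precision; one final rounding: four significant digits.
Convert: Hardness H = 8.947 GPa = 8.947e+09 Pa.
Restated in SI base units: W = 7.553 N, H = 8.947e+09 Pa, K = 6.073e-03.
Rate of wear dV/dL = K·W/H (independent of L): 6.073e-03 · 7.553 / 8.947e+09 = 5.127e-12 m³/m.

value=5.127e-12 m^3/m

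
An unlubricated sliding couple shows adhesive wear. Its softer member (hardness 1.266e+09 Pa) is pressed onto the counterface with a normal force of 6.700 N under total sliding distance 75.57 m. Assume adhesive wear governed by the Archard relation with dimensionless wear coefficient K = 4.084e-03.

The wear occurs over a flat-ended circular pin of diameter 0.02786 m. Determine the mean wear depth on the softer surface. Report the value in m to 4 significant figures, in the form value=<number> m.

value=2.679e-06 m

Every step runs at full precision — intermediate values are printed rounded, and rounded once at the end to four significant digits.
Contact area A = π·d²/4 = π·(0.02786 m)²/4 = 6.096e-04 m².
Collected in SI base units: W = 6.700 N, H = 1.266e+09 Pa, K = 4.084e-03.
Archard volume V = K·W·L/H = 4.084e-03 · 6.700 · 75.57 / 1.266e+09 = 1.633e-09 m³.
Wear depth h = V/A = 1.633e-09 / 6.096e-04 = 2.679e-06 m.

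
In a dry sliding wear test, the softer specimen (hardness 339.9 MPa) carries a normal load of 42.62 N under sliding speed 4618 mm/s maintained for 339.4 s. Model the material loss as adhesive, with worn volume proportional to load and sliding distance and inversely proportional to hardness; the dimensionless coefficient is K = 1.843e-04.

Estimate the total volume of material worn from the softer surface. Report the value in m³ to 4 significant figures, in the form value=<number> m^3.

value=3.622e-08 m^3

All working math maintains full precision, and the intermediates are displayed rounded; a lone final rounding, at 4 significant digits.
Convert: Sliding speed v = 4618 mm/s = 4.618 m/s. The distance L = v·t = 4.618 m/s × 339.4 s = 1567 m.
Convert: Hardness H = 339.9 MPa = 3.399e+08 Pa.
Collected in SI base units: W = 42.62 N, H = 3.399e+08 Pa, K = 1.843e-04.
Archard volume V = K·W·L/H = 1.843e-04 · 42.62 · 1567 / 3.399e+08 = 3.622e-08 m³.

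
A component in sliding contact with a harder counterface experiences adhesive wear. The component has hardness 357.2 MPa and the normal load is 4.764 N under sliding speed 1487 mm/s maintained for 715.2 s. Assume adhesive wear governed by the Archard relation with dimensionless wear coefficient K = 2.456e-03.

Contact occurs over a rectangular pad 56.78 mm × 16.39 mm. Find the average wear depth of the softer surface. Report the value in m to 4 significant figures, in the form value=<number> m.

Intermediates appear rounded — the algebra holds full precision, and a lone final rounding: four significant figures.
Convert: Sliding speed v = 1487 mm/s = 1.487 m/s. Distance L = v·t = 1.487 m/s × 715.2 s = 1064 m.
Convert: Hardness H = 357.2 MPa = 3.572e+08 Pa.
Convert: Pad sides 56.78 mm × 16.39 mm = 0.05678 m × 0.01639 m. Contact area A = 0.05678 m × 0.01639 m = 9.306e-04 m².
Working in SI base units: W = 4.764 N, H = 3.572e+08 Pa, K = 2.456e-03.
Worn volume V = K·W·L/H = 2.456e-03 · 4.764 · 1064 / 3.572e+08 = 3.484e-08 m³.
Depth of wear h = V/A = 3.484e-08 / 9.306e-04 = 3.743e-05 m.

value=3.743e-05 m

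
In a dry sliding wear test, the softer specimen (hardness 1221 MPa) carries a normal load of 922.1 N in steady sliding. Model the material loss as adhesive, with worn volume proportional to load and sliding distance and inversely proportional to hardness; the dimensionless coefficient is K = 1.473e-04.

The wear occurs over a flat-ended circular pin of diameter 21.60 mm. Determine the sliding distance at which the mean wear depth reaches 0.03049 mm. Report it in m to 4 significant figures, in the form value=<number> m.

value=100.4 m

Printed values are rounded, and the computation carries exact precision; rounded just once, at 4 significant figures.
Convert: Hardness H = 1221 MPa = 1.221e+09 Pa.
Convert: Pin diameter d = 21.60 mm = 0.02160 m. Contact area A = π·d²/4 = π·(0.02160 m)²/4 = 3.664e-04 m².
Convert: Depth limit h_lim = 0.03049 mm = 3.049e-05 m.
Expressed in SI base units: W = 922.1 N, H = 1.221e+09 Pa, K = 1.473e-04.
Allowed volume V_lim = h_lim·A = 3.049e-05 · 3.664e-04 = 1.117e-08 m³.
Inverting, life L = V_lim·H/(K·W) = 1.117e-08 · 1.221e+09 / (1.473e-04 · 922.1) = 100.4 m.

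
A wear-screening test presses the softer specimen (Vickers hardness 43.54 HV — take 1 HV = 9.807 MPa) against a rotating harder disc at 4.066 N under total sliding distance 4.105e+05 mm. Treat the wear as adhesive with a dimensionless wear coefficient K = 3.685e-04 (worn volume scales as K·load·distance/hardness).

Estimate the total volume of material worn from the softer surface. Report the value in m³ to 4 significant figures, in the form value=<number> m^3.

All arithmetic maintains exact precision — intermediates are displayed rounded. Rounded just once: four significant digits.
Convert: Distance covered L = 4.105e+05 mm = 410.5 m.
Convert: Hardness H = 43.54 HV × 9.807 MPa/HV = 427.0 MPa = 4.270e+08 Pa.
In SI base units, W = 4.066 N, H = 4.270e+08 Pa, K = 3.685e-04.
Archard relation: V = K·W·L/H = 3.685e-04 · 4.066 · 410.5 / 4.270e+08 = 1.440e-09 m³.

value=1.440e-09 m^3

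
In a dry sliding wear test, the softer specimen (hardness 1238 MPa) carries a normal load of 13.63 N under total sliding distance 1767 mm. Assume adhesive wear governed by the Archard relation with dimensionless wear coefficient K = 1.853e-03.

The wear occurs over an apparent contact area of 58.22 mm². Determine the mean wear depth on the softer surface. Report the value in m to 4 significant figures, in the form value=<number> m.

value=6.192e-07 m

The algebra runs at full float precision; the intermediates are shown rounded, and a single final rounding to four significant figures.
Total distance L = 1767 mm = 1.767 m.
Hardness H = 1238 MPa = 1.238e+09 Pa.
Contact area A = 58.22 mm² = 5.822e-05 m².
Restated in SI base units: W = 13.63 N, H = 1.238e+09 Pa, K = 1.853e-03.
Archard relation: V = K·W·L/H = 1.853e-03 · 13.63 · 1.767 / 1.238e+09 = 3.605e-11 m³.
Average depth h = V/A = 3.605e-11 / 5.822e-05 = 6.192e-07 m.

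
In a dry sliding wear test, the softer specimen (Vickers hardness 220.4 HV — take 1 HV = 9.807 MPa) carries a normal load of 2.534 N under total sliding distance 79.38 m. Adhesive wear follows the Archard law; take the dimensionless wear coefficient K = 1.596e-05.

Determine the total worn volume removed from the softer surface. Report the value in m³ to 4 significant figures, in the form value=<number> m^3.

value=1.485e-12 m^3

The algebra maintains full float precision — intermediate values appear rounded, and one final rounding, at four significant digits.
Hardness H = 220.4 HV × 9.807 MPa/HV = 2161 MPa = 2.161e+09 Pa.
Restated in SI base units: W = 2.534 N, H = 2.161e+09 Pa, K = 1.596e-05.
Archard relation: V = K·W·L/H = 1.596e-05 · 2.534 · 79.38 / 2.161e+09 = 1.485e-12 m³.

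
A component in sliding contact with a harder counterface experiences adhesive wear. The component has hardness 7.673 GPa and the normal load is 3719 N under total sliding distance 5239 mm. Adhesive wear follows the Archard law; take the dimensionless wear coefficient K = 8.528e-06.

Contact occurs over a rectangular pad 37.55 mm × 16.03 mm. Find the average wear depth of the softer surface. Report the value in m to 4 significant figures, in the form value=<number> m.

value=3.598e-08 m

All working math maintains full precision, and the intermediates are displayed rounded; one last rounding to 4 significant figures.
Convert: Total distance L = 5239 mm = 5.239 m.
Convert: Hardness H = 7.673 GPa = 7.673e+09 Pa.
Convert: Pad sides 37.55 mm × 16.03 mm = 0.03755 m × 0.01603 m. Contact area A = 0.03755 m × 0.01603 m = 6.019e-04 m².
In SI base units, W = 3719 N, H = 7.673e+09 Pa, K = 8.528e-06.
Volume removed: V = K·W·L/H = 8.528e-06 · 3719 · 5.239 / 7.673e+09 = 2.165e-11 m³.
Wear depth h = V/A = 2.165e-11 / 6.019e-04 = 3.598e-08 m.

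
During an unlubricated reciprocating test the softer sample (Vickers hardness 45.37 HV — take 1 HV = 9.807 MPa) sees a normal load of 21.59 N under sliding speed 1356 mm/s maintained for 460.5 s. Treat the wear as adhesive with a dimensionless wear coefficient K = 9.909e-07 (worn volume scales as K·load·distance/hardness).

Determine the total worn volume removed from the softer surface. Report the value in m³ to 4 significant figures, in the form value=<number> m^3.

All working math holds full float precision; displayed values are rounded, and rounded once at the end, at four significant digits.
Convert: Sliding speed v = 1356 mm/s = 1.356 m/s. Path length L = v·t = 1.356 m/s × 460.5 s = 624.4 m.
Convert: Hardness H = 45.37 HV × 9.807 MPa/HV = 444.9 MPa = 4.449e+08 Pa.
Collected in SI base units: W = 21.59 N, H = 4.449e+08 Pa, K = 9.909e-07.
Worn volume V = K·W·L/H = 9.909e-07 · 21.59 · 624.4 / 4.449e+08 = 3.002e-11 m³.

value=3.002e-11 m^3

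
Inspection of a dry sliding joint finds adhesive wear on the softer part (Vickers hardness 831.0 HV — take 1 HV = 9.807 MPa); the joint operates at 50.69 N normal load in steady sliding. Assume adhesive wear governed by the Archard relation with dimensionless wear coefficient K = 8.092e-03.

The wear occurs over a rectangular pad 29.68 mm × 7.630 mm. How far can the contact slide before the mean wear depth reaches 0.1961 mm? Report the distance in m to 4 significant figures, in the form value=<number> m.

value=882.3 m

Each operation holds full float precision; intermediate values are displayed rounded — a lone final rounding, at four significant digits.
Hardness H = 831.0 HV × 9.807 MPa/HV = 8150 MPa = 8.150e+09 Pa.
Pad sides 29.68 mm × 7.630 mm = 0.02968 m × 0.007630 m. Contact area A = 0.02968 m × 0.007630 m = 2.265e-04 m².
Depth limit h_lim = 0.1961 mm = 1.961e-04 m.
Expressed in SI base units: W = 50.69 N, H = 8.150e+09 Pa, K = 8.092e-03.
Allowed volume V_lim = h_lim·A = 1.961e-04 · 2.265e-04 = 4.441e-08 m³.
Sliding life L = V_lim·H/(K·W) = 4.441e-08 · 8.150e+09 / (8.092e-03 · 50.69) = 882.3 m.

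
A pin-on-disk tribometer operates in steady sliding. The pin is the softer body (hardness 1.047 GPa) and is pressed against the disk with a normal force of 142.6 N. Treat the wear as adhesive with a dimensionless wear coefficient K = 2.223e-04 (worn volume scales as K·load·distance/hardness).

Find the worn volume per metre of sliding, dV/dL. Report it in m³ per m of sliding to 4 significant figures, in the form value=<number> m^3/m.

Intermediate values are printed rounded — every step runs at exact precision, and rounded once at the end to 4 significant digits.
Hardness H = 1.047 GPa = 1.047e+09 Pa.
As SI base values: W = 142.6 N, H = 1.047e+09 Pa, K = 2.223e-04.
The wear rate dV/dL = K·W/H, so: 2.223e-04 · 142.6 / 1.047e+09 = 3.028e-11 m³/m.

value=3.028e-11 m^3/m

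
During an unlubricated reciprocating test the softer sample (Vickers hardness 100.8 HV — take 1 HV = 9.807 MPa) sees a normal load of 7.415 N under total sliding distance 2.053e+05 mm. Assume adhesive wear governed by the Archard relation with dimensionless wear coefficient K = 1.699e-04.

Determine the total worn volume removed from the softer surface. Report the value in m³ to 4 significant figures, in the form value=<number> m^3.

value=2.616e-10 m^3

The computation keeps full float precision; intermediate values are printed rounded; rounded just once to 4 significant figures.
Convert: Total distance L = 2.053e+05 mm = 205.3 m.
Convert: Hardness H = 100.8 HV × 9.807 MPa/HV = 988.5 MPa = 9.885e+08 Pa.
SI base units throughout: W = 7.415 N, H = 9.885e+08 Pa, K = 1.699e-04.
Wear volume V = K·W·L/H = 1.699e-04 · 7.415 · 205.3 / 9.885e+08 = 2.616e-10 m³.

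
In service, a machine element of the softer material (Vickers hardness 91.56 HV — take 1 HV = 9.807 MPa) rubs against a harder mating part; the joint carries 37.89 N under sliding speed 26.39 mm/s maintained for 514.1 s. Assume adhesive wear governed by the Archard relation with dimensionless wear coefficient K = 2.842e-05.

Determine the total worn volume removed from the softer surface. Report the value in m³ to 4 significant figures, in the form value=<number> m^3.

value=1.627e-11 m^3

Each operation runs at full float precision, and intermediates are displayed rounded; a lone final rounding: four significant digits.
Convert: Sliding speed v = 26.39 mm/s = 0.02639 m/s. Total distance L = v·t = 0.02639 m/s × 514.1 s = 13.57 m.
Convert: Hardness H = 91.56 HV × 9.807 MPa/HV = 897.9 MPa = 8.979e+08 Pa.
SI base units throughout: W = 37.89 N, H = 8.979e+08 Pa, K = 2.842e-05.
By Archard's law, V = K·W·L/H = 2.842e-05 · 37.89 · 13.57 / 8.979e+08 = 1.627e-11 m³.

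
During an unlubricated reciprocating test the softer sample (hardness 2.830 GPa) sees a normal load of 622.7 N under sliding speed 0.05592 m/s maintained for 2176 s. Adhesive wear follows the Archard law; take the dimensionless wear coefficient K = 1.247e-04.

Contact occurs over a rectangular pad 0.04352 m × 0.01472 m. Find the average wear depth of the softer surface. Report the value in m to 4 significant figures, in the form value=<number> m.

All working math keeps full float precision, and the intermediates are shown rounded — a lone final rounding, at 4 significant figures.
Convert: Distance covered L = v·t = 0.05592 m/s × 2176 s = 121.7 m.
Convert: Hardness H = 2.830 GPa = 2.830e+09 Pa.
Convert: Contact area A = 0.04352 m × 0.01472 m = 6.406e-04 m².
Expressed in SI base units: W = 622.7 N, H = 2.830e+09 Pa, K = 1.247e-04.
Archard volume V = K·W·L/H = 1.247e-04 · 622.7 · 121.7 / 2.830e+09 = 3.339e-09 m³.
Mean depth h = V/A = 3.339e-09 / 6.406e-04 = 5.212e-06 m.

value=5.212e-06 m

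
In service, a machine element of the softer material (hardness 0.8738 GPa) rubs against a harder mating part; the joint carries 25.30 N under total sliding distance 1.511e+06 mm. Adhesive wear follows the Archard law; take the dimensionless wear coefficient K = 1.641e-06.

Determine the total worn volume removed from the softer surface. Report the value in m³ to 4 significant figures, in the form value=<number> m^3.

Intermediates are printed rounded, and all working math holds exact precision, and one last rounding, at four significant figures.
Convert: The distance L = 1.511e+06 mm = 1511 m.
Convert: Hardness H = 0.8738 GPa = 8.738e+08 Pa.
Working in SI base units: W = 25.30 N, H = 8.738e+08 Pa, K = 1.641e-06.
Volume removed: V = K·W·L/H = 1.641e-06 · 25.30 · 1511 / 8.738e+08 = 7.179e-11 m³.

value=7.179e-11 m^3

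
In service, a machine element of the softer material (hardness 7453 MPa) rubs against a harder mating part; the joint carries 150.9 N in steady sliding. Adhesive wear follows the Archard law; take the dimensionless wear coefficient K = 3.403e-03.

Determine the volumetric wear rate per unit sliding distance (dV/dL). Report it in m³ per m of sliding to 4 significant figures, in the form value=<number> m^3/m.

Quoted intermediates are rounded. Every step holds full precision — a single final rounding to 4 significant digits.
Hardness H = 7453 MPa = 7.453e+09 Pa.
Collected in SI base units: W = 150.9 N, H = 7.453e+09 Pa, K = 3.403e-03.
Rate of wear dV/dL = K·W/H: 3.403e-03 · 150.9 / 7.453e+09 = 6.890e-11 m³/m.

value=6.890e-11 m^3/m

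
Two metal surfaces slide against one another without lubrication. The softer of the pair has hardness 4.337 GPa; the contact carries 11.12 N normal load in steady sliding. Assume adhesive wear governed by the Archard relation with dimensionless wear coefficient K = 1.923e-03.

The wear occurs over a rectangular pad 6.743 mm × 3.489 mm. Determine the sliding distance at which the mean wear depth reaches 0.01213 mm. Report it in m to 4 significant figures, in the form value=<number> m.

value=57.88 m

Every step maintains full precision — the intermediates are shown rounded, and one last rounding, at 4 significant digits.
Convert: Hardness H = 4.337 GPa = 4.337e+09 Pa.
Convert: Pad sides 6.743 mm × 3.489 mm = 0.006743 m × 0.003489 m. Contact area A = 0.006743 m × 0.003489 m = 2.353e-05 m².
Convert: Depth limit h_lim = 0.01213 mm = 1.213e-05 m.
Restated in SI base units: W = 11.12 N, H = 4.337e+09 Pa, K = 1.923e-03.
Wearable volume V_lim = h_lim·A = 1.213e-05 · 2.353e-05 = 2.854e-10 m³.
Inverting, life L = V_lim·H/(K·W) = 2.854e-10 · 4.337e+09 / (1.923e-03 · 11.12) = 57.88 m.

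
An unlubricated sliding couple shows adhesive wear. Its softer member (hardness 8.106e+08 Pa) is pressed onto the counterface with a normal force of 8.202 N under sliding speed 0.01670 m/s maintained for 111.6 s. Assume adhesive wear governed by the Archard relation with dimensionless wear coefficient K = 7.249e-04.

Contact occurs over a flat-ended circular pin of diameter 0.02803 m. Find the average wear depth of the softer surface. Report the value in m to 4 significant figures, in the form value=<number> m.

The algebra maintains full precision; intermediates appear rounded; a lone final rounding to 4 significant digits.
Convert: The distance L = v·t = 0.01670 m/s × 111.6 s = 1.864 m.
Convert: Contact area A = π·d²/4 = π·(0.02803 m)²/4 = 6.171e-04 m².
In SI base units, W = 8.202 N, H = 8.106e+08 Pa, K = 7.249e-04.
The Archard volume V = K·W·L/H = 7.249e-04 · 8.202 · 1.864 / 8.106e+08 = 1.367e-11 m³.
Wear depth h = V/A = 1.367e-11 / 6.171e-04 = 2.215e-08 m.

value=2.215e-08 m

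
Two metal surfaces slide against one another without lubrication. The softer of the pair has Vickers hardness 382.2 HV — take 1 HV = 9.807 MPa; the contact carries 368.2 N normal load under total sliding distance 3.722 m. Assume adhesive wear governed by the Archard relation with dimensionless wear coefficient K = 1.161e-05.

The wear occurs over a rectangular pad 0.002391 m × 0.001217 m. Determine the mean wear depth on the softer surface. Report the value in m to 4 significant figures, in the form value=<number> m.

All working math runs at full precision, and intermediates are shown rounded — rounded just once to four significant figures.
Hardness H = 382.2 HV × 9.807 MPa/HV = 3748 MPa = 3.748e+09 Pa.
Contact area A = 0.002391 m × 0.001217 m = 2.910e-06 m².
In SI base units, W = 368.2 N, H = 3.748e+09 Pa, K = 1.161e-05.
Apply Archard: V = K·W·L/H = 1.161e-05 · 368.2 · 3.722 / 3.748e+09 = 4.245e-12 m³.
Wear depth h = V/A = 4.245e-12 / 2.910e-06 = 1.459e-06 m.

value=1.459e-06 m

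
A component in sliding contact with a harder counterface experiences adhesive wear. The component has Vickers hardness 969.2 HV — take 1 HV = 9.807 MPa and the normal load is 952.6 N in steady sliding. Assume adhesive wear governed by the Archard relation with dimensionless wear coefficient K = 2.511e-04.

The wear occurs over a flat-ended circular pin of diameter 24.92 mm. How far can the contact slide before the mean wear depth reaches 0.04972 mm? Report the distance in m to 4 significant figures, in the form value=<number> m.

Every step carries exact precision; intermediate values appear rounded — a lone final rounding: four significant figures.
Hardness H = 969.2 HV × 9.807 MPa/HV = 9505 MPa = 9.505e+09 Pa.
Pin diameter d = 24.92 mm = 0.02492 m. Contact area A = π·d²/4 = π·(0.02492 m)²/4 = 4.877e-04 m².
Depth limit h_lim = 0.04972 mm = 4.972e-05 m.
Collected in SI base units: W = 952.6 N, H = 9.505e+09 Pa, K = 2.511e-04.
At the depth limit, V_lim = h_lim·A = 4.972e-05 · 4.877e-04 = 2.425e-08 m³.
Inverting, life L = V_lim·H/(K·W) = 2.425e-08 · 9.505e+09 / (2.511e-04 · 952.6) = 963.6 m.

value=963.6 m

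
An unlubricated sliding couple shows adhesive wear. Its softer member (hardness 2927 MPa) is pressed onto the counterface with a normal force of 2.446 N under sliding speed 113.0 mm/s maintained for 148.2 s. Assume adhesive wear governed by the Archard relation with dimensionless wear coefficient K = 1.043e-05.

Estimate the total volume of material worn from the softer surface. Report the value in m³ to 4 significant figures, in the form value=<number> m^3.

Each operation runs at full float precision; the intermediates are printed rounded. Rounded once at the end, at four significant figures.
Convert: Sliding speed v = 113.0 mm/s = 0.1130 m/s. Path length L = v·t = 0.1130 m/s × 148.2 s = 16.75 m.
Convert: Hardness H = 2927 MPa = 2.927e+09 Pa.
In SI base units, W = 2.446 N, H = 2.927e+09 Pa, K = 1.043e-05.
Worn volume V = K·W·L/H = 1.043e-05 · 2.446 · 16.75 / 2.927e+09 = 1.460e-13 m³.

value=1.460e-13 m^3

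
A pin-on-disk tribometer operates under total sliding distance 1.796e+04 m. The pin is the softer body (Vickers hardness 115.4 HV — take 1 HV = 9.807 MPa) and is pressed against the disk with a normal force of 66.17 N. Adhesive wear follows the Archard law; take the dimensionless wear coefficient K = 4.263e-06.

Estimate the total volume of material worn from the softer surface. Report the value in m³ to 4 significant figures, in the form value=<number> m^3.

Every step holds exact precision — quoted intermediates are rounded — a lone final rounding, at four significant digits.
Convert: Hardness H = 115.4 HV × 9.807 MPa/HV = 1132 MPa = 1.132e+09 Pa.
In SI base units: W = 66.17 N, H = 1.132e+09 Pa, K = 4.263e-06.
Archard volume V = K·W·L/H = 4.263e-06 · 66.17 · 1.796e+04 / 1.132e+09 = 4.477e-09 m³.

value=4.477e-09 m^3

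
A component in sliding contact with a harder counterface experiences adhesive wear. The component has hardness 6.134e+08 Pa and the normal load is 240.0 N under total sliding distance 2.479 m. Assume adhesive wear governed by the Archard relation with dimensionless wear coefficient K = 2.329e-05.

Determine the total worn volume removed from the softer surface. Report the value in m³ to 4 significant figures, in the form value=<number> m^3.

value=2.259e-11 m^3

The intermediates are shown rounded, and each operation keeps full float precision; rounded just once to 4 significant digits.
Collected in SI base units: W = 240.0 N, H = 6.134e+08 Pa, K = 2.329e-05.
Archard relation: V = K·W·L/H = 2.329e-05 · 240.0 · 2.479 / 6.134e+08 = 2.259e-11 m³.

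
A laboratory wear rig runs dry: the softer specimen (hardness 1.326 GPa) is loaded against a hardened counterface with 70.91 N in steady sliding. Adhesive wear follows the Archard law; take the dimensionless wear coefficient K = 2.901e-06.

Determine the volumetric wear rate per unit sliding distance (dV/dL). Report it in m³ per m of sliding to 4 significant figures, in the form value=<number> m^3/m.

value=1.551e-13 m^3/m

All arithmetic runs at full float precision. The intermediates are printed rounded; rounded once at the end to 4 significant figures.
Convert: Hardness H = 1.326 GPa = 1.326e+09 Pa.
Collected in SI base units: W = 70.91 N, H = 1.326e+09 Pa, K = 2.901e-06.
Rate of wear dV/dL = K·W/H, per unit distance: 2.901e-06 · 70.91 / 1.326e+09 = 1.551e-13 m³/m.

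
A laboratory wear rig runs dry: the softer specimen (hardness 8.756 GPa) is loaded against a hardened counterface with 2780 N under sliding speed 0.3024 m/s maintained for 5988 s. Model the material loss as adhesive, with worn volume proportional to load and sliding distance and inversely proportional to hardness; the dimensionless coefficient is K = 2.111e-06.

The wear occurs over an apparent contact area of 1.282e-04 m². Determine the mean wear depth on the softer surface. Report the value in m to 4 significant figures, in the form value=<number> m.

value=9.467e-06 m

Intermediate values are printed rounded, and the algebra runs at full precision — one last rounding to 4 significant digits.
Distance covered L = v·t = 0.3024 m/s × 5988 s = 1811 m.
Hardness H = 8.756 GPa = 8.756e+09 Pa.
In SI base units: W = 2780 N, H = 8.756e+09 Pa, K = 2.111e-06.
Wear volume V = K·W·L/H = 2.111e-06 · 2780 · 1811 / 8.756e+09 = 1.214e-09 m³.
Mean wear depth h = V/A = 1.214e-09 / 1.282e-04 = 9.467e-06 m.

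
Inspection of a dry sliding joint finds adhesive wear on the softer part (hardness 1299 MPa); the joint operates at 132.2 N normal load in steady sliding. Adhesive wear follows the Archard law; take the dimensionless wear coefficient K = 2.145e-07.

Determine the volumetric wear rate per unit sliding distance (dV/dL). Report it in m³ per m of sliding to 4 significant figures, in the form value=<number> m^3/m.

All arithmetic carries exact precision; the intermediates are shown rounded; a lone final rounding to four significant digits.
Convert: Hardness H = 1299 MPa = 1.299e+09 Pa.
In SI base units: W = 132.2 N, H = 1.299e+09 Pa, K = 2.145e-07.
Rate of wear dV/dL = K·W/H — distance-free: 2.145e-07 · 132.2 / 1.299e+09 = 2.183e-14 m³/m.

value=2.183e-14 m^3/m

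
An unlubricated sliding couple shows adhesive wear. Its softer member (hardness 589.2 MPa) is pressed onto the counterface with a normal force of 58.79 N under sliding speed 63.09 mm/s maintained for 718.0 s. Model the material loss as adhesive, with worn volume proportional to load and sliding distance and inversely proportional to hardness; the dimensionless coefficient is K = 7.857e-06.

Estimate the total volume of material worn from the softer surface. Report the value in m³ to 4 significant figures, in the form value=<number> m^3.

value=3.551e-11 m^3

All working math keeps full float precision — the intermediates are displayed rounded, and one last rounding to four significant figures.
Sliding speed v = 63.09 mm/s = 0.06309 m/s. Distance covered L = v·t = 0.06309 m/s × 718.0 s = 45.30 m.
Hardness H = 589.2 MPa = 5.892e+08 Pa.
SI base units throughout: W = 58.79 N, H = 5.892e+08 Pa, K = 7.857e-06.
Archard volume V = K·W·L/H = 7.857e-06 · 58.79 · 45.30 / 5.892e+08 = 3.551e-11 m³.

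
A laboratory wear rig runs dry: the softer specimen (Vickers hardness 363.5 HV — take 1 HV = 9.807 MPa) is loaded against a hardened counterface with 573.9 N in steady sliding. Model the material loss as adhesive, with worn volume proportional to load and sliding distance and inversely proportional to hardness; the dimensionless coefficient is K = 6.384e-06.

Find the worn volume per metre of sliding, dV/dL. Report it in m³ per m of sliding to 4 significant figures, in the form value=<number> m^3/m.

All working math holds full precision, and intermediate values are shown rounded; one last rounding, at four significant figures.
Convert: Hardness H = 363.5 HV × 9.807 MPa/HV = 3565 MPa = 3.565e+09 Pa.
In SI base units, W = 573.9 N, H = 3.565e+09 Pa, K = 6.384e-06.
Wear rate dV/dL = K·W/H: 6.384e-06 · 573.9 / 3.565e+09 = 1.028e-12 m³/m.

value=1.028e-12 m^3/m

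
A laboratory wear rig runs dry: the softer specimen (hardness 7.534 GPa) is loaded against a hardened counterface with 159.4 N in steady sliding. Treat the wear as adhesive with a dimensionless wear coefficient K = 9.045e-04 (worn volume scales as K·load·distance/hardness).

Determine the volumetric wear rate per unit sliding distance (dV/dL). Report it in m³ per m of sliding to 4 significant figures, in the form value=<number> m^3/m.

value=1.914e-11 m^3/m

The algebra carries full precision. Quoted intermediates are rounded, and a lone final rounding to 4 significant digits.
Convert: Hardness H = 7.534 GPa = 7.534e+09 Pa.
Working in SI base units: W = 159.4 N, H = 7.534e+09 Pa, K = 9.045e-04.
The wear rate dV/dL = K·W/H: 9.045e-04 · 159.4 / 7.534e+09 = 1.914e-11 m³/m.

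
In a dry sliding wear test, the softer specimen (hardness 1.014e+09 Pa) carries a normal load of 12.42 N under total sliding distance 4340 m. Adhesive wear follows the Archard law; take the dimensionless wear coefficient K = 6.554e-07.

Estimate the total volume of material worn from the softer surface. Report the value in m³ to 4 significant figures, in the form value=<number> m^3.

The intermediates are displayed rounded — each operation maintains full float precision, and a lone final rounding to four significant figures.
Collected in SI base units: W = 12.42 N, H = 1.014e+09 Pa, K = 6.554e-07.
Volume removed: V = K·W·L/H = 6.554e-07 · 12.42 · 4340 / 1.014e+09 = 3.484e-11 m³.

value=3.484e-11 m^3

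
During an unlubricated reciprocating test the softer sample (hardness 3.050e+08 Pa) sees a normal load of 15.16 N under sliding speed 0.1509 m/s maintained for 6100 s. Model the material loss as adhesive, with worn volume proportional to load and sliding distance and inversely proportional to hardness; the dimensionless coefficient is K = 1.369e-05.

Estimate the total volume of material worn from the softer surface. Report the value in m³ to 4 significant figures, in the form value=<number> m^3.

Every step holds full precision, and the intermediates appear rounded, and rounded just once, at four significant digits.
Convert: Distance covered L = v·t = 0.1509 m/s × 6100 s = 920.5 m.
In SI base units, W = 15.16 N, H = 3.050e+08 Pa, K = 1.369e-05.
Apply Archard: V = K·W·L/H = 1.369e-05 · 15.16 · 920.5 / 3.050e+08 = 6.264e-10 m³.

value=6.264e-10 m^3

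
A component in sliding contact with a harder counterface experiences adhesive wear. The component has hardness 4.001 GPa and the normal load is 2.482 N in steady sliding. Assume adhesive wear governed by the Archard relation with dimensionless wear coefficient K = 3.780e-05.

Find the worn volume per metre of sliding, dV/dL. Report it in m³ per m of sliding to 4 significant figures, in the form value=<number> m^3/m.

value=2.345e-14 m^3/m

The algebra runs at full float precision. Printed values are rounded; a single final rounding to four significant digits.
Convert: Hardness H = 4.001 GPa = 4.001e+09 Pa.
Expressed in SI base units: W = 2.482 N, H = 4.001e+09 Pa, K = 3.780e-05.
Wear rate dV/dL = K·W/H — distance-free: 3.780e-05 · 2.482 / 4.001e+09 = 2.345e-14 m³/m.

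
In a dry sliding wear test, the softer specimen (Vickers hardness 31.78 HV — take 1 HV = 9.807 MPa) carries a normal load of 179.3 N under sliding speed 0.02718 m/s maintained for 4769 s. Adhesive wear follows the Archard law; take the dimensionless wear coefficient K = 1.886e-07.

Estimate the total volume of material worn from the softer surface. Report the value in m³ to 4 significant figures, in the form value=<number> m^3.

value=1.406e-11 m^3

The intermediates are displayed rounded — all working math maintains exact precision; a single final rounding: 4 significant figures.
Convert: Distance L = v·t = 0.02718 m/s × 4769 s = 129.6 m.
Convert: Hardness H = 31.78 HV × 9.807 MPa/HV = 311.7 MPa = 3.117e+08 Pa.
Restated in SI base units: W = 179.3 N, H = 3.117e+08 Pa, K = 1.886e-07.
Worn volume V = K·W·L/H = 1.886e-07 · 179.3 · 129.6 / 3.117e+08 = 1.406e-11 m³.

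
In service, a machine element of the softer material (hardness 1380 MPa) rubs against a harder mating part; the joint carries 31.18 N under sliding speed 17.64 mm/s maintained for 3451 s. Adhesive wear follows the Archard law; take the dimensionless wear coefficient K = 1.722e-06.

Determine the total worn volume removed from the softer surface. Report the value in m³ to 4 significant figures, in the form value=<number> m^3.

The algebra carries full float precision, and the intermediates are shown rounded, and a single final rounding to 4 significant figures.
Sliding speed v = 17.64 mm/s = 0.01764 m/s. Path length L = v·t = 0.01764 m/s × 3451 s = 60.88 m.
Hardness H = 1380 MPa = 1.380e+09 Pa.
Collected in SI base units: W = 31.18 N, H = 1.380e+09 Pa, K = 1.722e-06.
Archard relation: V = K·W·L/H = 1.722e-06 · 31.18 · 60.88 / 1.380e+09 = 2.369e-12 m³.

value=2.369e-12 m^3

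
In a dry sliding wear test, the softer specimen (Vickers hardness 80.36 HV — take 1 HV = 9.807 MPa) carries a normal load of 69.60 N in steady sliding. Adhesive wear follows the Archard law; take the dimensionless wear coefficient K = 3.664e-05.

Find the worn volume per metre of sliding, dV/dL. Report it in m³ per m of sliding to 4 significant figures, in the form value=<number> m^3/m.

value=3.236e-12 m^3/m

All working math keeps full precision. Intermediates appear rounded. Rounded once at the end to 4 significant figures.
Hardness H = 80.36 HV × 9.807 MPa/HV = 788.1 MPa = 7.881e+08 Pa.
Expressed in SI base units: W = 69.60 N, H = 7.881e+08 Pa, K = 3.664e-05.
Wear rate dV/dL = K·W/H, per unit distance: 3.664e-05 · 69.60 / 7.881e+08 = 3.236e-12 m³/m.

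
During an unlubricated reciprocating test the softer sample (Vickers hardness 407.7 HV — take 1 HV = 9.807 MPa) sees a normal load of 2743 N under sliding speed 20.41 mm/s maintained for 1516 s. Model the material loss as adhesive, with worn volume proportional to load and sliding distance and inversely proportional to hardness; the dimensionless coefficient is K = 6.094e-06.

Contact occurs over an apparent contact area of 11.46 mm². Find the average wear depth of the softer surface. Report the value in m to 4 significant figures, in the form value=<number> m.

value=1.129e-05 m

Intermediates are displayed rounded — each operation carries full float precision, and one last rounding to 4 significant digits.
Sliding speed v = 20.41 mm/s = 0.02041 m/s. Total distance L = v·t = 0.02041 m/s × 1516 s = 30.94 m.
Hardness H = 407.7 HV × 9.807 MPa/HV = 3998 MPa = 3.998e+09 Pa.
Contact area A = 11.46 mm² = 1.146e-05 m².
In SI base units, W = 2743 N, H = 3.998e+09 Pa, K = 6.094e-06.
By Archard's law, V = K·W·L/H = 6.094e-06 · 2743 · 30.94 / 3.998e+09 = 1.294e-10 m³.
Mean depth h = V/A = 1.294e-10 / 1.146e-05 = 1.129e-05 m.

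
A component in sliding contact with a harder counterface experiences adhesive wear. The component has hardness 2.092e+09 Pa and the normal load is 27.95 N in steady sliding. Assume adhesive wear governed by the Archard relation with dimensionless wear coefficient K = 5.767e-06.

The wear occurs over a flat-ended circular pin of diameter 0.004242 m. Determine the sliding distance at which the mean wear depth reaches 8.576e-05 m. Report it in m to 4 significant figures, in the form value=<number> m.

value=1.573e+04 m

Each operation runs at full precision, and intermediates are shown rounded — rounded just once, at four significant figures.
Contact area A = π·d²/4 = π·(0.004242 m)²/4 = 1.413e-05 m².
As SI base values: W = 27.95 N, H = 2.092e+09 Pa, K = 5.767e-06.
Allowed volume V_lim = h_lim·A = 8.576e-05 · 1.413e-05 = 1.212e-09 m³.
Thus life L = V_lim·H/(K·W) = 1.212e-09 · 2.092e+09 / (5.767e-06 · 27.95) = 1.573e+04 m.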